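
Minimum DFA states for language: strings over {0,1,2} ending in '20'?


Track the longest suffix of input matching a prefix of '20': 3 classes (prefixes of length 0..2)
Minimal DFA: 3 states


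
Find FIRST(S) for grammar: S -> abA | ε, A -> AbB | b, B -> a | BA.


Per alternative of S: FIRST(abA) = {a}; FIRST(ε) = {ε}
FIRST(S) = {a, ε}


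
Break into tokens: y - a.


Scan left to right, longest-match per lexeme
Tokens: ID(y), OP(-), ID(a)


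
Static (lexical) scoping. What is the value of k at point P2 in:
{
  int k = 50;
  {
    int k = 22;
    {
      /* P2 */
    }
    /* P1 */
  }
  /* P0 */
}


P2's block does not declare k; resolves to the enclosing declaration at depth 1
k = 22


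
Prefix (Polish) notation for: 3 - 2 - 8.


left-to-right (same/higher precedence on left): tree is (- (- 3 2) 8)
Prefix: - - 3 2 8


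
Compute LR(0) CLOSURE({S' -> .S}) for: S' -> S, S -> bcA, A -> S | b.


Start: S' -> .S
For each item with dot before a nonterminal B, add B -> .γ for every B-production
Closure: [S' -> .S, S -> .bcA]


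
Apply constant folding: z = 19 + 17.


19 + 17 = 36 at compile time
Optimized: z = 36


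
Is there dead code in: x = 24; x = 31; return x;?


first assignment to x is overwritten before any read
Dead: 'x = 24'


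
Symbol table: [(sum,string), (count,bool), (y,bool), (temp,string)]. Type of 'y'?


Lookup 'y' → type bool


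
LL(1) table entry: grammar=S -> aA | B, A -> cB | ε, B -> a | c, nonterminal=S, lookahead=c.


For [S, c]: 'c' ∈ FIRST(B)
Entry: S -> B


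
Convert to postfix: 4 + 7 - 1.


Left to right (same or higher precedence on left)
Postfix: 4 7 + 1 -


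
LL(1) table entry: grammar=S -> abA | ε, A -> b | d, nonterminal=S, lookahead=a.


For [S, a]: 'a' ∈ FIRST(abA)
Entry: S -> abA


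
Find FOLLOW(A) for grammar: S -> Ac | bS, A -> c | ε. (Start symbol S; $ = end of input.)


$ ∈ FOLLOW(S). For each A -> αBβ: add FIRST(β)\{ε} to FOLLOW(B); if β nullable, add FOLLOW(A).
FOLLOW(A) = {c}


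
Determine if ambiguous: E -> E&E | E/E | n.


'n&n/n' has two parse trees (no precedence encoded between & and /)
Ambiguous


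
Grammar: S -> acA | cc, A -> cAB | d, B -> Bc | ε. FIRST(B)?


Per alternative of B: FIRST(Bc) = {c}; FIRST(ε) = {ε}
FIRST(B) = {c, ε}


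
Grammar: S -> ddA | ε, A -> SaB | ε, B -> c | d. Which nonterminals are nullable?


A nonterminal is nullable iff some alternative derives ε (directly, or every symbol in it is nullable)
Nullable: {A, S}


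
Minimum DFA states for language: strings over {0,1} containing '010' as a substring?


KMP-style automaton: 3 progress states + 1 absorbing accept = 4
Minimal DFA: 4 states


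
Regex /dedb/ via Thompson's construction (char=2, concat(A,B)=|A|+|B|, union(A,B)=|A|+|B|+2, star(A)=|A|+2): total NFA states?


Syntax tree has 4 char leaf(s), 0 union(s), 0 star(s)
chars contribute 4×2 = 8; each union adds +2; each star adds +2
Total: 8 + 0 + 0 = 8 states


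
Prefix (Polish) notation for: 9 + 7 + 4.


left-to-right (same/higher precedence on left): tree is (+ (+ 9 7) 4)
Prefix: + + 9 7 4


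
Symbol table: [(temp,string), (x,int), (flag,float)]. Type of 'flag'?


Lookup 'flag' → type float


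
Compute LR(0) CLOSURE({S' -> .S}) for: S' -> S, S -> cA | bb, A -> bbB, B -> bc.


Start: S' -> .S
For each item with dot before a nonterminal B, add B -> .γ for every B-production
Closure: [S' -> .S, S -> .cA, S -> .bb]


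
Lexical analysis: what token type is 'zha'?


Pattern: letter/underscore followed by alphanumerics, not a keyword
Type: IDENTIFIER


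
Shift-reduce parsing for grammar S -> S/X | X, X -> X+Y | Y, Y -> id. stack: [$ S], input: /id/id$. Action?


shift '/' to continue S -> S/X
Action: shift


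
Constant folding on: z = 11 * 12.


11 * 12 = 132 at compile time
Optimized: z = 132


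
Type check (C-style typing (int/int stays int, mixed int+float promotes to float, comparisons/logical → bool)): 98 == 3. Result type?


Operand types: int == int
Rule: comparison yields bool
Result type: bool


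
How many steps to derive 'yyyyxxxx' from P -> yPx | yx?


Derivation: P => yPx => yyPxx => yyyPxxx => yyyyxxxx
Steps: 4


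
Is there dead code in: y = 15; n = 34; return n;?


y is assigned but never read
Dead: 'y = 15'


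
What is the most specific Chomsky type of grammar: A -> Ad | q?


Left-linear: every RHS is a terminal or one nonterminal followed by a terminal
Classification: Type 3 (Regular)


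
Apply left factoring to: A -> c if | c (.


Common prefix: 'c'
Factored: A -> c A', A' -> if | (


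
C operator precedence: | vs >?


'>' is relational (level 7); '|' is bitwise OR (level 3)
Higher level binds tighter
'>' has higher precedence than '|'


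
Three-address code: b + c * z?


Break into single-operator statements:
t1 = c * z
t2 = b + t1


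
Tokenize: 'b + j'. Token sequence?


Scan left to right, longest-match per lexeme
Tokens: ID(b), OP(+), ID(j)


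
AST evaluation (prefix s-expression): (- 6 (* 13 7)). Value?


Evaluate inner: (* 13 7) = 91
Evaluate root: (- 6 91) = -85
Result: -85


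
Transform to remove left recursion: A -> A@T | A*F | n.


Left-recursive alternatives: A@T, A*F; non-recursive: n
Introduce A': A -> nA', A' -> @TA' | *FA' | ε


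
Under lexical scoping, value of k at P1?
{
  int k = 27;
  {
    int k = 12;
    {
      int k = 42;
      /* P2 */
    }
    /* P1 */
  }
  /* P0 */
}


k declared in the same block as P1
k = 12


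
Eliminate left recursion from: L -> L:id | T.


Left-recursive alternatives: L:id; non-recursive: T
Introduce L': L -> TL', L' -> :idL' | ε


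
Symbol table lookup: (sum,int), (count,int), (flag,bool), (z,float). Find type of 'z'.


Lookup 'z' → type float


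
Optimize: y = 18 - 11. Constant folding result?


18 - 11 = 7 at compile time
Optimized: y = 7


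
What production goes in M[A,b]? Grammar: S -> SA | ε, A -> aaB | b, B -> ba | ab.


For [A, b]: 'b' ∈ FIRST(b)
Entry: A -> b


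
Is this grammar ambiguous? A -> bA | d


right-linear, alternatives start with distinct terminals 'b' vs 'd': unique leftmost derivation
Unambiguous


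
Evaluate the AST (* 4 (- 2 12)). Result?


Evaluate inner: (- 2 12) = -10
Evaluate root: (* 4 -10) = -40
Result: -40


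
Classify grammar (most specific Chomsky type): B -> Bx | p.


Left-linear: every RHS is a terminal or one nonterminal followed by a terminal
Classification: Type 3 (Regular)


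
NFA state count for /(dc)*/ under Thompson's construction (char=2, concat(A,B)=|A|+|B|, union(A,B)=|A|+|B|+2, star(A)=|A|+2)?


Syntax tree has 2 char leaf(s), 0 union(s), 1 star(s)
chars contribute 2×2 = 4; each union adds +2; each star adds +2
Total: 4 + 0 + 2 = 6 states


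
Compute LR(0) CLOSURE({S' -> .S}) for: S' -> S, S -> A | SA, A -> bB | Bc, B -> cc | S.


Start: S' -> .S
For each item with dot before a nonterminal B, add B -> .γ for every B-production
Closure: [S' -> .S, S -> .A, S -> .SA, A -> .bB, A -> .Bc, B -> .cc, B -> .S]


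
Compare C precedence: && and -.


'-' is additive (level 9); '&&' is logical AND (level 2)
Higher level binds tighter
'-' has higher precedence than '&&'


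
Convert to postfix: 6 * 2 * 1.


Left to right (same or higher precedence on left)
Postfix: 6 2 * 1 *


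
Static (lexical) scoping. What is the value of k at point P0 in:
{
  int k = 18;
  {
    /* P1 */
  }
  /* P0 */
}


k declared in the same block as P0
k = 18


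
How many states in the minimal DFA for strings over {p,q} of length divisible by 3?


Track length mod 3: states 0..2, accept at 0
Minimal DFA: 3 states


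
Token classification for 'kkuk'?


Pattern: letter/underscore followed by alphanumerics, not a keyword
Type: IDENTIFIER


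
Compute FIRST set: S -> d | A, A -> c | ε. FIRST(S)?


Per alternative of S: FIRST(d) = {d}; FIRST(A) = {c, ε}
FIRST(S) = {c, d, ε}


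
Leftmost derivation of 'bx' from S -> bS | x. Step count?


Derivation: S => bS => bx
Steps: 2


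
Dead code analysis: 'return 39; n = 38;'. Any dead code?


statement follows a return and is unreachable
Dead: 'n = 38'


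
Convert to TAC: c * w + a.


Break into single-operator statements:
t1 = c * w
t2 = t1 + a


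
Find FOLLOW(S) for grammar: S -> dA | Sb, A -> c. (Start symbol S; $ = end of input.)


$ ∈ FOLLOW(S). For each A -> αBβ: add FIRST(β)\{ε} to FOLLOW(B); if β nullable, add FOLLOW(A).
FOLLOW(S) = {$, b}


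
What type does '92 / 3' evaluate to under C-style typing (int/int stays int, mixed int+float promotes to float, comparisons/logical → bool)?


Operand types: int / int
Rule: mixed int/float promotes to float; int/int stays int
Result type: int


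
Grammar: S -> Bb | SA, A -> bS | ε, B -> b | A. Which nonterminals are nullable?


A nonterminal is nullable iff some alternative derives ε (directly, or every symbol in it is nullable)
Nullable: {A, B}


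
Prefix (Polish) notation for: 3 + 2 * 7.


'*' binds tighter: tree is (+ 3 (* 2 7))
Prefix: + 3 * 2 7


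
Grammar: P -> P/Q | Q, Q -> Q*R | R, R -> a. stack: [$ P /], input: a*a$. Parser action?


no handle ('P/' is not any RHS); shift 'a'
Action: shift


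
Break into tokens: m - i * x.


Scan left to right, longest-match per lexeme
Tokens: ID(m), OP(-), ID(i), OP(*), ID(x)


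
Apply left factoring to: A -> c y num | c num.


Common prefix: 'c'
Factored: A -> c A', A' -> y num | num


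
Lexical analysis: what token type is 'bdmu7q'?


Pattern: letter/underscore followed by alphanumerics, not a keyword
Type: IDENTIFIER


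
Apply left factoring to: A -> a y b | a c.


Common prefix: 'a'
Factored: A -> a A', A' -> y b | c


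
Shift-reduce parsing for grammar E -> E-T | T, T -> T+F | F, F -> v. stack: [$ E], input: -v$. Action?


shift '-' to continue E -> E-T
Action: shift


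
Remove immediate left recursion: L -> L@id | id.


Left-recursive alternatives: L@id; non-recursive: id
Introduce L': L -> idL', L' -> @idL' | ε


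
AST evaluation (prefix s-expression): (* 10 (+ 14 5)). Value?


Evaluate inner: (+ 14 5) = 19
Evaluate root: (* 10 19) = 190
Result: 190


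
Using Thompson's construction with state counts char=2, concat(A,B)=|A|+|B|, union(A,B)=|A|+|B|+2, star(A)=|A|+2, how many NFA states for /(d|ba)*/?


Syntax tree has 3 char leaf(s), 1 union(s), 1 star(s)
chars contribute 3×2 = 6; each union adds +2; each star adds +2
Total: 6 + 2 + 2 = 10 states


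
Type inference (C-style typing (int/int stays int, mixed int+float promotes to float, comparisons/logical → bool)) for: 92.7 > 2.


Operand types: float > int
Rule: comparison yields bool
Result type: bool


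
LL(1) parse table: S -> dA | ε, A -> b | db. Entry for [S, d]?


For [S, d]: 'd' ∈ FIRST(dA)
Entry: S -> dA


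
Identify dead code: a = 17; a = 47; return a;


first assignment to a is overwritten before any read
Dead: 'a = 17'


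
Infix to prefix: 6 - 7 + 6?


left-to-right (same/higher precedence on left): tree is (+ (- 6 7) 6)
Prefix: + - 6 7 6


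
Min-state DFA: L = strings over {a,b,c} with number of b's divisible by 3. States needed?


Track (count of b) mod 3: states 0..2, accept at 0
Minimal DFA: 3 states


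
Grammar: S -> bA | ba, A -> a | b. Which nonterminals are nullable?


A nonterminal is nullable iff some alternative derives ε (directly, or every symbol in it is nullable)
Nullable: {}


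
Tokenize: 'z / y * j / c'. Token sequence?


Scan left to right, longest-match per lexeme
Tokens: ID(z), OP(/), ID(y), OP(*), ID(j), OP(/), ID(c)


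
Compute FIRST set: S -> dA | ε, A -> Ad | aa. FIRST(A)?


Per alternative of A: FIRST(Ad) = {a}; FIRST(aa) = {a}
FIRST(A) = {a}


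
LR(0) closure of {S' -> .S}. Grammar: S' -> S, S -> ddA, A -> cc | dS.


Start: S' -> .S
For each item with dot before a nonterminal B, add B -> .γ for every B-production
Closure: [S' -> .S, S -> .ddA]


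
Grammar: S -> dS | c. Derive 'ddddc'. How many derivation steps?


Derivation: S => dS => ddS => dddS => ddddS => ddddc
Steps: 5


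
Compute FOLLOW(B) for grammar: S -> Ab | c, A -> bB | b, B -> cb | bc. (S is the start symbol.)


$ ∈ FOLLOW(S). For each A -> αBβ: add FIRST(β)\{ε} to FOLLOW(B); if β nullable, add FOLLOW(A).
FOLLOW(B) = {b}


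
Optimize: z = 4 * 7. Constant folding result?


4 * 7 = 28 at compile time
Optimized: z = 28


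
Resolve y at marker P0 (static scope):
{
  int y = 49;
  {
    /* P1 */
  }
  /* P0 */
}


y declared in the same block as P0
y = 49


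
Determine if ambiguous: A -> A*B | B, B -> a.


precedence layered via separate nonterminal B: deterministic
Unambiguous


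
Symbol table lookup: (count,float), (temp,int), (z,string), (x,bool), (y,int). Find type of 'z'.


Lookup 'z' → type string


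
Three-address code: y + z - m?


Break into single-operator statements:
t1 = y + z
t2 = t1 - m


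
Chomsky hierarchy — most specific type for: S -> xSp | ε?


Single nonterminal LHS, but x^n p^n is not regular
Classification: Type 2 (Context-Free)


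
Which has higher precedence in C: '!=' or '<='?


'<=' is relational (level 7); '!=' is equality (level 6)
Higher level binds tighter
'<=' has higher precedence than '!='


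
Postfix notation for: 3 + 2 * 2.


* has higher precedence, evaluate 2*2 first
Postfix: 3 2 2 * +


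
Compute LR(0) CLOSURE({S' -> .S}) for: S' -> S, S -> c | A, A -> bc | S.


Start: S' -> .S
For each item with dot before a nonterminal B, add B -> .γ for every B-production
Closure: [S' -> .S, S -> .c, S -> .A, A -> .bc, A -> .S]


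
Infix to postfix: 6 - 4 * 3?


* has higher precedence, evaluate 4*3 first
Postfix: 6 4 3 * -


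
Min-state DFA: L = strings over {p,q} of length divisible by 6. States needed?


Track length mod 6: states 0..5, accept at 0
Minimal DFA: 6 states


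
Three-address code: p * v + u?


Break into single-operator statements:
t1 = p * v
t2 = t1 + u


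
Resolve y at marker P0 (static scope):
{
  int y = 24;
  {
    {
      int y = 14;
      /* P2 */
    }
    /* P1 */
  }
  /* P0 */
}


y declared in the same block as P0
y = 24


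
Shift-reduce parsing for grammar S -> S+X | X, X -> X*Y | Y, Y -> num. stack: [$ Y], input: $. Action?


'Y' (not preceded by X*) is the handle for X -> Y
Action: reduce (X -> Y)


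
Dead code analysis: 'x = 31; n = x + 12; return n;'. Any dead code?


x is read by n's definition; n is returned
No dead code


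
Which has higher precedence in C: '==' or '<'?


'<' is relational (level 7); '==' is equality (level 6)
Higher level binds tighter
'<' has higher precedence than '=='


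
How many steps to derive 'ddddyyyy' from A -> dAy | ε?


Derivation: A => dAy => ddAyy => dddAyyy => ddddAyyyy => ddddyyyy
Steps: 5


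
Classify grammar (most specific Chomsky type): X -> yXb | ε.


Single nonterminal LHS, but y^n b^n is not regular
Classification: Type 2 (Context-Free)


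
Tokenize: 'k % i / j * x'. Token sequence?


Scan left to right, longest-match per lexeme
Tokens: ID(k), OP(%), ID(i), OP(/), ID(j), OP(*), ID(x)


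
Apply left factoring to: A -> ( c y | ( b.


Common prefix: '('
Factored: A -> ( A', A' -> c y | b


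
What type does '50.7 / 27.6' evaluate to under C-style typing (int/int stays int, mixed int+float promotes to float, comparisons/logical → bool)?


Operand types: float / float
Rule: mixed int/float promotes to float; int/int stays int
Result type: float


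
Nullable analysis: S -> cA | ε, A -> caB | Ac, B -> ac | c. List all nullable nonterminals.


A nonterminal is nullable iff some alternative derives ε (directly, or every symbol in it is nullable)
Nullable: {S}


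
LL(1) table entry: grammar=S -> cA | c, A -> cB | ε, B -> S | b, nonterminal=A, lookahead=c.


For [A, c]: 'c' ∈ FIRST(cB)
Entry: A -> cB


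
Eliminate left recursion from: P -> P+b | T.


Left-recursive alternatives: P+b; non-recursive: T
Introduce P': P -> TP', P' -> +bP' | ε


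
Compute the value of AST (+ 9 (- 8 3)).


Evaluate inner: (- 8 3) = 5
Evaluate root: (+ 9 5) = 14
Result: 14


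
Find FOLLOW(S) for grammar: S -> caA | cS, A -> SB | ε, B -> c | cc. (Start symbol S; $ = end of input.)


$ ∈ FOLLOW(S). For each A -> αBβ: add FIRST(β)\{ε} to FOLLOW(B); if β nullable, add FOLLOW(A).
FOLLOW(S) = {$, c}


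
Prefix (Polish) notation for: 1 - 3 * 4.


'*' binds tighter: tree is (- 1 (* 3 4))
Prefix: - 1 * 3 4


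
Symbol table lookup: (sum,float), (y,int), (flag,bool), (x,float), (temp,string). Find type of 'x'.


Lookup 'x' → type float


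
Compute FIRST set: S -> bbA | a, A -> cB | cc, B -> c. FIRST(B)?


Per alternative of B: FIRST(c) = {c}
FIRST(B) = {c}


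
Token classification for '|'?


Pattern: operator symbol
Type: OPERATOR


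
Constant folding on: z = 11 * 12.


11 * 12 = 132 at compile time
Optimized: z = 132


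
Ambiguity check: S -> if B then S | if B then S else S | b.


dangling else: 'if B then if B then b else b' parses two ways
Ambiguous


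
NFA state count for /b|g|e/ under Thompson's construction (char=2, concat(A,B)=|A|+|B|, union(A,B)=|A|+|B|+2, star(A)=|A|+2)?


Syntax tree has 3 char leaf(s), 2 union(s), 0 star(s)
chars contribute 3×2 = 6; each union adds +2; each star adds +2
Total: 6 + 4 + 0 = 10 states


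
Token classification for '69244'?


Pattern: digits only
Type: INTEGER_LITERAL


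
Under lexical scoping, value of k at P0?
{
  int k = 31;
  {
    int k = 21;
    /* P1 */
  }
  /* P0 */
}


k declared in the same block as P0
k = 31


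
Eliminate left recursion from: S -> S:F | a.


Left-recursive alternatives: S:F; non-recursive: a
Introduce S': S -> aS', S' -> :FS' | ε


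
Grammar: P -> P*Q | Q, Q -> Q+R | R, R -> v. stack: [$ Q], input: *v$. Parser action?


lookahead ∉ {+} so Q won't extend; reduce P -> Q
Action: reduce (P -> Q)


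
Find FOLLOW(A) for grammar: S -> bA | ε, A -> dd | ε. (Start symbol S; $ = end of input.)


$ ∈ FOLLOW(S). For each A -> αBβ: add FIRST(β)\{ε} to FOLLOW(B); if β nullable, add FOLLOW(A).
FOLLOW(A) = {$}


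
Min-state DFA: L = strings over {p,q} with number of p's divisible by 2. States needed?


Track (count of p) mod 2: states 0..1, accept at 0
Minimal DFA: 2 states


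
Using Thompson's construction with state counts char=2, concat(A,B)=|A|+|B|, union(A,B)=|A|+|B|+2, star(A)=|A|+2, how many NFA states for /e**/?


Syntax tree has 1 char leaf(s), 0 union(s), 2 star(s)
chars contribute 1×2 = 2; each union adds +2; each star adds +2
Total: 2 + 0 + 4 = 6 states


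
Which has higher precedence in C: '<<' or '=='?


'<<' is shift (level 8); '==' is equality (level 6)
Higher level binds tighter
'<<' has higher precedence than '=='


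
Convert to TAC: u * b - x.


Break into single-operator statements:
t1 = u * b
t2 = t1 - x


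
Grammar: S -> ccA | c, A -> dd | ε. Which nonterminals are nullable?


A nonterminal is nullable iff some alternative derives ε (directly, or every symbol in it is nullable)
Nullable: {A}


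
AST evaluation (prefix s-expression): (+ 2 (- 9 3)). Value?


Evaluate inner: (- 9 3) = 6
Evaluate root: (+ 2 6) = 8
Result: 8


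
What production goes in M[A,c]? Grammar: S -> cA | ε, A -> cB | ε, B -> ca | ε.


For [A, c]: 'c' ∈ FIRST(cB)
Entry: A -> cB


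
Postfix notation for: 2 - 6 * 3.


* has higher precedence, evaluate 6*3 first
Postfix: 2 6 3 * -


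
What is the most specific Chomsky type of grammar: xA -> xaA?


LHS has context (more than one symbol) and |LHS| ≤ |RHS|
Classification: Type 1 (Context-Sensitive)


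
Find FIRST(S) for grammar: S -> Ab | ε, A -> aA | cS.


Per alternative of S: FIRST(Ab) = {a, c}; FIRST(ε) = {ε}
FIRST(S) = {a, c, ε}


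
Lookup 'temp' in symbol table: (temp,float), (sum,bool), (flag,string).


Lookup 'temp' → type float


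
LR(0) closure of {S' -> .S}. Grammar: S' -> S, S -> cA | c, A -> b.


Start: S' -> .S
For each item with dot before a nonterminal B, add B -> .γ for every B-production
Closure: [S' -> .S, S -> .cA, S -> .c]


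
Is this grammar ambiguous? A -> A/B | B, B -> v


precedence layered via separate nonterminal B: deterministic
Unambiguous


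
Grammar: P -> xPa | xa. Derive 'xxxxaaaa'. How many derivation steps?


Derivation: P => xPa => xxPaa => xxxPaaa => xxxxaaaa
Steps: 4


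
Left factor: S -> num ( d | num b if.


Common prefix: 'num'
Factored: S -> num S', S' -> ( d | b if


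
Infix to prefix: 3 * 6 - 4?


left-to-right (same/higher precedence on left): tree is (- (* 3 6) 4)
Prefix: - * 3 6 4


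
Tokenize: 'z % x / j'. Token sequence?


Scan left to right, longest-match per lexeme
Tokens: ID(z), OP(%), ID(x), OP(/), ID(j)


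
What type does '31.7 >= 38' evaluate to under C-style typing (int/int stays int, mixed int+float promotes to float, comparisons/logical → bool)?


Operand types: float >= int
Rule: comparison yields bool
Result type: bool


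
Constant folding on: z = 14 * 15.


14 * 15 = 210 at compile time
Optimized: z = 210


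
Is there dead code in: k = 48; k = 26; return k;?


first assignment to k is overwritten before any read
Dead: 'k = 48'


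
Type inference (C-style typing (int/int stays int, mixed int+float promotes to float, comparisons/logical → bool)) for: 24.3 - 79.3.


Operand types: float - float
Rule: mixed int/float promotes to float; int/int stays int
Result type: float


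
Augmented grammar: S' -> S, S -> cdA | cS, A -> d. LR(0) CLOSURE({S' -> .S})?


Start: S' -> .S
For each item with dot before a nonterminal B, add B -> .γ for every B-production
Closure: [S' -> .S, S -> .cdA, S -> .cS]


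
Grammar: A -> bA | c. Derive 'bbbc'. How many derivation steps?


Derivation: A => bA => bbA => bbbA => bbbc
Steps: 4


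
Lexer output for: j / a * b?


Scan left to right, longest-match per lexeme
Tokens: ID(j), OP(/), ID(a), OP(*), ID(b)


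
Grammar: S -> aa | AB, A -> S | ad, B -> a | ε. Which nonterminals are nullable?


A nonterminal is nullable iff some alternative derives ε (directly, or every symbol in it is nullable)
Nullable: {B}


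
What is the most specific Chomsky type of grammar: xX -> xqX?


LHS has context (more than one symbol) and |LHS| ≤ |RHS|
Classification: Type 1 (Context-Sensitive)


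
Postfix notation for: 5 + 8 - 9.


Left to right (same or higher precedence on left)
Postfix: 5 8 + 9 -


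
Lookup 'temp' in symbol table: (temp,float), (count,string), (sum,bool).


Lookup 'temp' → type float


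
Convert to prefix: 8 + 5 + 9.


left-to-right (same/higher precedence on left): tree is (+ (+ 8 5) 9)
Prefix: + + 8 5 9


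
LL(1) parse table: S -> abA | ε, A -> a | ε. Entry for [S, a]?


For [S, a]: 'a' ∈ FIRST(abA)
Entry: S -> abA


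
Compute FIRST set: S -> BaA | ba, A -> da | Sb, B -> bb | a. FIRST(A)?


Per alternative of A: FIRST(da) = {d}; FIRST(Sb) = {a, b}
FIRST(A) = {a, b, d}


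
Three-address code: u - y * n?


Break into single-operator statements:
t1 = y * n
t2 = u - t1


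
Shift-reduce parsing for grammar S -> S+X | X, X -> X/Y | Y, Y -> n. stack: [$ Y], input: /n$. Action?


'Y' (not preceded by X/) is the handle for X -> Y
Action: reduce (X -> Y)


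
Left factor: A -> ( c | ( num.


Common prefix: '('
Factored: A -> ( A', A' -> c | num


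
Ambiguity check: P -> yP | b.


right-linear, alternatives start with distinct terminals 'y' vs 'b': unique leftmost derivation
Unambiguous


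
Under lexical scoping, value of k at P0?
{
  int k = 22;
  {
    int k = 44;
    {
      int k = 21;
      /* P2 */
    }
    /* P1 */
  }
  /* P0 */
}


k declared in the same block as P0
k = 22


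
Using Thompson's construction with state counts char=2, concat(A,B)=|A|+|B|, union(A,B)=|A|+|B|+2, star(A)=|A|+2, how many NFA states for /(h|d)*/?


Syntax tree has 2 char leaf(s), 1 union(s), 1 star(s)
chars contribute 2×2 = 4; each union adds +2; each star adds +2
Total: 4 + 2 + 2 = 8 states


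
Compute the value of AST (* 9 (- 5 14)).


Evaluate inner: (- 5 14) = -9
Evaluate root: (* 9 -9) = -81
Result: -81


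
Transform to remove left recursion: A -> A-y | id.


Left-recursive alternatives: A-y; non-recursive: id
Introduce A': A -> idA', A' -> -yA' | ε


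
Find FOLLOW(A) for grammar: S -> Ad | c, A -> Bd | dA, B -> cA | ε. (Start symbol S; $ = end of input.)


$ ∈ FOLLOW(S). For each A -> αBβ: add FIRST(β)\{ε} to FOLLOW(B); if β nullable, add FOLLOW(A).
FOLLOW(A) = {d}


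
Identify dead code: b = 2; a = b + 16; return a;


b is read by a's definition; a is returned
No dead code


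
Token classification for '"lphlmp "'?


Pattern: double-quoted sequence
Type: STRING_LITERAL


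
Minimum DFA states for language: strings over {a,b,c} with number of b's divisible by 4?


Track (count of b) mod 4: states 0..3, accept at 0
Minimal DFA: 4 states


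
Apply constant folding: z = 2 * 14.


2 * 14 = 28 at compile time
Optimized: z = 28


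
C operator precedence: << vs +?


'+' is additive (level 9); '<<' is shift (level 8)
Higher level binds tighter
'+' has higher precedence than '<<'


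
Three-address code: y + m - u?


Break into single-operator statements:
t1 = y + m
t2 = t1 - u


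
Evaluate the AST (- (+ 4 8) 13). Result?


Evaluate inner: (+ 4 8) = 12
Evaluate root: (- 12 13) = -1
Result: -1


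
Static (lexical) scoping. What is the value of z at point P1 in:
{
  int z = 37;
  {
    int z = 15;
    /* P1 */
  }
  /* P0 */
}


z declared in the same block as P1
z = 15


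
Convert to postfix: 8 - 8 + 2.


Left to right (same or higher precedence on left)
Postfix: 8 8 - 2 +


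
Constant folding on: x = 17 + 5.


17 + 5 = 22 at compile time
Optimized: x = 22


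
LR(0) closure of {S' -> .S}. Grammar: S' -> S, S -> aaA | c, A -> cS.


Start: S' -> .S
For each item with dot before a nonterminal B, add B -> .γ for every B-production
Closure: [S' -> .S, S -> .aaA, S -> .c]


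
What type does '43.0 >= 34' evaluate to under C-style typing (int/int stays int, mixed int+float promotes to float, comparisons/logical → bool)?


Operand types: float >= int
Rule: comparison yields bool
Result type: bool


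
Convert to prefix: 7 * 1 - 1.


left-to-right (same/higher precedence on left): tree is (- (* 7 1) 1)
Prefix: - * 7 1 1


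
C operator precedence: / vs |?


'/' is multiplicative (level 10); '|' is bitwise OR (level 3)
Higher level binds tighter
'/' has higher precedence than '|'


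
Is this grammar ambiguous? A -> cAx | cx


balanced c^n…x^n: each string has a unique parse
Unambiguous


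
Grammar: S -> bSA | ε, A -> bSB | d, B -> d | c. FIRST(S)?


Per alternative of S: FIRST(bSA) = {b}; FIRST(ε) = {ε}
FIRST(S) = {b, ε}


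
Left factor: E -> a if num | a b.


Common prefix: 'a'
Factored: E -> a E', E' -> if num | b


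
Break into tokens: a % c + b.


Scan left to right, longest-match per lexeme
Tokens: ID(a), OP(%), ID(c), OP(+), ID(b)


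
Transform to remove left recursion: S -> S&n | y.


Left-recursive alternatives: S&n; non-recursive: y
Introduce S': S -> yS', S' -> &nS' | ε


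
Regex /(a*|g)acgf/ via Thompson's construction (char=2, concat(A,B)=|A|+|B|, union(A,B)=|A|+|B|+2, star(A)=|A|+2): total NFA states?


Syntax tree has 6 char leaf(s), 1 union(s), 1 star(s)
chars contribute 6×2 = 12; each union adds +2; each star adds +2
Total: 12 + 2 + 2 = 16 states


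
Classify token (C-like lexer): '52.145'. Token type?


Pattern: digits with a decimal point
Type: FLOAT_LITERAL


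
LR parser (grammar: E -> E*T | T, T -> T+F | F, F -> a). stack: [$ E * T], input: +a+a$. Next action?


'+' can extend T; shift to build T -> T+F
Action: shift


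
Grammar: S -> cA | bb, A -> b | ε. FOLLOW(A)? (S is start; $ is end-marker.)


$ ∈ FOLLOW(S). For each A -> αBβ: add FIRST(β)\{ε} to FOLLOW(B); if β nullable, add FOLLOW(A).
FOLLOW(A) = {$}


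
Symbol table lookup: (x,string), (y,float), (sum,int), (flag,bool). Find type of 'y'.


Lookup 'y' → type float


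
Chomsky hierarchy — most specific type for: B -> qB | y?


Right-linear: every RHS is a terminal or a terminal followed by one nonterminal
Classification: Type 3 (Regular)


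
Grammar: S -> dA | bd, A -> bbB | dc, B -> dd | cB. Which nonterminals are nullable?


A nonterminal is nullable iff some alternative derives ε (directly, or every symbol in it is nullable)
Nullable: {}


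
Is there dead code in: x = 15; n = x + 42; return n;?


x is read by n's definition; n is returned
No dead code


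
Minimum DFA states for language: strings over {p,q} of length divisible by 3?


Track length mod 3: states 0..2, accept at 0
Minimal DFA: 3 states


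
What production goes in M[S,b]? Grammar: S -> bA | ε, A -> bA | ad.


For [S, b]: 'b' ∈ FIRST(bA)
Entry: S -> bA


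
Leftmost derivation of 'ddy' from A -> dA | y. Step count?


Derivation: A => dA => ddA => ddy
Steps: 3


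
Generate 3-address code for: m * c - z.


Break into single-operator statements:
t1 = m * c
t2 = t1 - z


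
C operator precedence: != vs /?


'/' is multiplicative (level 10); '!=' is equality (level 6)
Higher level binds tighter
'/' has higher precedence than '!='


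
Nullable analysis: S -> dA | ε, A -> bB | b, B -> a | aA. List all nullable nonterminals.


A nonterminal is nullable iff some alternative derives ε (directly, or every symbol in it is nullable)
Nullable: {S}


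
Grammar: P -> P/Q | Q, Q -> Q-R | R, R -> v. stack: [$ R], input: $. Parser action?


'R' (not preceded by Q-) is the handle for Q -> R
Action: reduce (Q -> R)


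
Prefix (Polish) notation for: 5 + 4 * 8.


'*' binds tighter: tree is (+ 5 (* 4 8))
Prefix: + 5 * 4 8


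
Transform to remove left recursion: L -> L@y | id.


Left-recursive alternatives: L@y; non-recursive: id
Introduce L': L -> idL', L' -> @yL' | ε


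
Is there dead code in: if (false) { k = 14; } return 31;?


condition is constant false, so the whole block is unreachable
Dead: 'if (false) { k = 14; }'


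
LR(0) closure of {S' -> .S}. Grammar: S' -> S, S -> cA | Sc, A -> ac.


Start: S' -> .S
For each item with dot before a nonterminal B, add B -> .γ for every B-production
Closure: [S' -> .S, S -> .cA, S -> .Sc]


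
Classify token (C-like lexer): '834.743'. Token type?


Pattern: digits with a decimal point
Type: FLOAT_LITERAL


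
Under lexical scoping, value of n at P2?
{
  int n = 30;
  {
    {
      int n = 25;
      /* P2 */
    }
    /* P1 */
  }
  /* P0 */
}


n declared in the same block as P2
n = 25


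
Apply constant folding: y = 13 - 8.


13 - 8 = 5 at compile time
Optimized: y = 5


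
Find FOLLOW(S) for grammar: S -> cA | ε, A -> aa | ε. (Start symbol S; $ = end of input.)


$ ∈ FOLLOW(S). For each A -> αBβ: add FIRST(β)\{ε} to FOLLOW(B); if β nullable, add FOLLOW(A).
FOLLOW(S) = {$}


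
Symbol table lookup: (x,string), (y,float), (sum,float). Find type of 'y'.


Lookup 'y' → type float


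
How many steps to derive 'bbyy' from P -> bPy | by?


Derivation: P => bPy => bbyy
Steps: 2


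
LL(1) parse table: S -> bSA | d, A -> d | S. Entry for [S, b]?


For [S, b]: 'b' ∈ FIRST(bSA)
Entry: S -> bSA


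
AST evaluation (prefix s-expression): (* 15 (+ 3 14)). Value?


Evaluate inner: (+ 3 14) = 17
Evaluate root: (* 15 17) = 255
Result: 255


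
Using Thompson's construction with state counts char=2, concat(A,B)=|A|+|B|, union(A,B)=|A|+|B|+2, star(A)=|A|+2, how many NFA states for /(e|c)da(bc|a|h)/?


Syntax tree has 8 char leaf(s), 3 union(s), 0 star(s)
chars contribute 8×2 = 16; each union adds +2; each star adds +2
Total: 16 + 6 + 0 = 22 states


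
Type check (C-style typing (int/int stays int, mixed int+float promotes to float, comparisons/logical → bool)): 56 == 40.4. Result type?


Operand types: int == float
Rule: comparison yields bool
Result type: bool


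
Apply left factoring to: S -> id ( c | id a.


Common prefix: 'id'
Factored: S -> id S', S' -> ( c | a


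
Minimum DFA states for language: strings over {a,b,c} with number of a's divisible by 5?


Track (count of a) mod 5: states 0..4, accept at 0
Minimal DFA: 5 states


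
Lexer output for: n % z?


Scan left to right, longest-match per lexeme
Tokens: ID(n), OP(%), ID(z)


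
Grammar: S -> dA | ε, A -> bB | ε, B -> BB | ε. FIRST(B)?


Per alternative of B: FIRST(BB) = {ε}; FIRST(ε) = {ε}
FIRST(B) = {ε}


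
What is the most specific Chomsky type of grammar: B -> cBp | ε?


Single nonterminal LHS, but c^n p^n is not regular
Classification: Type 2 (Context-Free)


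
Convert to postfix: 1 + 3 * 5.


* has higher precedence, evaluate 3*5 first
Postfix: 1 3 5 * +


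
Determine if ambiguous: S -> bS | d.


right-linear, alternatives start with distinct terminals 'b' vs 'd': unique leftmost derivation
Unambiguous


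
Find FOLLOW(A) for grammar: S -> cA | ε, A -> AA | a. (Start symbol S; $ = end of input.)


$ ∈ FOLLOW(S). For each A -> αBβ: add FIRST(β)\{ε} to FOLLOW(B); if β nullable, add FOLLOW(A).
FOLLOW(A) = {$, a}


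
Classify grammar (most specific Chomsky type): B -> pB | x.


Right-linear: every RHS is a terminal or a terminal followed by one nonterminal
Classification: Type 3 (Regular)


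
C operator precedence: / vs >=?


'/' is multiplicative (level 10); '>=' is relational (level 7)
Higher level binds tighter
'/' has higher precedence than '>='


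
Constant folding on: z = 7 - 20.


7 - 20 = -13 at compile time
Optimized: z = -13


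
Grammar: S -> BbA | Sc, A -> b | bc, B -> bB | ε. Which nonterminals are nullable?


A nonterminal is nullable iff some alternative derives ε (directly, or every symbol in it is nullable)
Nullable: {B}


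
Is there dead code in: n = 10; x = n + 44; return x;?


n is read by x's definition; x is returned
No dead code


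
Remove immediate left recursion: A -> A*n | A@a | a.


Left-recursive alternatives: A*n, A@a; non-recursive: a
Introduce A': A -> aA', A' -> *nA' | @aA' | ε


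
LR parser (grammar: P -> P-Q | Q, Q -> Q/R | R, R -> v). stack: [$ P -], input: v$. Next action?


no handle ('P-' is not any RHS); shift 'v'
Action: shift


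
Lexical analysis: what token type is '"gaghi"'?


Pattern: double-quoted sequence
Type: STRING_LITERAL


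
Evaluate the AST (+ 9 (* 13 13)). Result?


Evaluate inner: (* 13 13) = 169
Evaluate root: (+ 9 169) = 178
Result: 178


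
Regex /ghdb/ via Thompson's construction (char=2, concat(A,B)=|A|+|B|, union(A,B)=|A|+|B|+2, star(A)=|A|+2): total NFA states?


Syntax tree has 4 char leaf(s), 0 union(s), 0 star(s)
chars contribute 4×2 = 8; each union adds +2; each star adds +2
Total: 8 + 0 + 0 = 8 states


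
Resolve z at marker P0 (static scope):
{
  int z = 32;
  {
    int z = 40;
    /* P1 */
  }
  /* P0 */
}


z declared in the same block as P0
z = 32


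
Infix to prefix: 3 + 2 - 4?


left-to-right (same/higher precedence on left): tree is (- (+ 3 2) 4)
Prefix: - + 3 2 4


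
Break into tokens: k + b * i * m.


Scan left to right, longest-match per lexeme
Tokens: ID(k), OP(+), ID(b), OP(*), ID(i), OP(*), ID(m)


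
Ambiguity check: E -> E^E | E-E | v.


'v^v-v' has two parse trees (no precedence encoded between ^ and -)
Ambiguous


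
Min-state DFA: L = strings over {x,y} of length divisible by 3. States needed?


Track length mod 3: states 0..2, accept at 0
Minimal DFA: 3 states


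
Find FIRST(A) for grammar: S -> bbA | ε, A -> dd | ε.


Per alternative of A: FIRST(dd) = {d}; FIRST(ε) = {ε}
FIRST(A) = {d, ε}


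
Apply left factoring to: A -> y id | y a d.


Common prefix: 'y'
Factored: A -> y A', A' -> id | a d


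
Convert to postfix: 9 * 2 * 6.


Left to right (same or higher precedence on left)
Postfix: 9 2 * 6 *


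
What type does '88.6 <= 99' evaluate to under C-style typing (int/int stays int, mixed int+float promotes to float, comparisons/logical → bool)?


Operand types: float <= int
Rule: comparison yields bool
Result type: bool


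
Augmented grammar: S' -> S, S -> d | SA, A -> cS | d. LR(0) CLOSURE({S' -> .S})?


Start: S' -> .S
For each item with dot before a nonterminal B, add B -> .γ for every B-production
Closure: [S' -> .S, S -> .d, S -> .SA]


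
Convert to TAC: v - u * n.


Break into single-operator statements:
t1 = u * n
t2 = v - t1


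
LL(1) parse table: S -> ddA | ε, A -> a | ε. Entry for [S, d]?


For [S, d]: 'd' ∈ FIRST(ddA)
Entry: S -> ddA


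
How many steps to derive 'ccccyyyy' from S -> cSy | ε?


Derivation: S => cSy => ccSyy => cccSyyy => ccccSyyyy => ccccyyyy
Steps: 5


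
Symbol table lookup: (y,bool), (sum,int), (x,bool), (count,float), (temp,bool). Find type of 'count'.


Lookup 'count' → type float


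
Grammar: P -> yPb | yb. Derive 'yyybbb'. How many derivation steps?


Derivation: P => yPb => yyPbb => yyybbb
Steps: 3


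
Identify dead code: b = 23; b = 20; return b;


first assignment to b is overwritten before any read
Dead: 'b = 23'


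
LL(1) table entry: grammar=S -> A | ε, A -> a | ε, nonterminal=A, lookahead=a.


For [A, a]: 'a' ∈ FIRST(a)
Entry: A -> a


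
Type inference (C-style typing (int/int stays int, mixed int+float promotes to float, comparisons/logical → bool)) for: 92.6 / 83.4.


Operand types: float / float
Rule: mixed int/float promotes to float; int/int stays int
Result type: float


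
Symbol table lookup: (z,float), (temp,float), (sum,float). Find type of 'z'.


Lookup 'z' → type float


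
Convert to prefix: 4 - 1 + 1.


left-to-right (same/higher precedence on left): tree is (+ (- 4 1) 1)
Prefix: + - 4 1 1


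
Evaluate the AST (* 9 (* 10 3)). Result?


Evaluate inner: (* 10 3) = 30
Evaluate root: (* 9 30) = 270
Result: 270


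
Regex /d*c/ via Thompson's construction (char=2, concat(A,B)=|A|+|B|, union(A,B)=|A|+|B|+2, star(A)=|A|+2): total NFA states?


Syntax tree has 2 char leaf(s), 0 union(s), 1 star(s)
chars contribute 2×2 = 4; each union adds +2; each star adds +2
Total: 4 + 0 + 2 = 6 states


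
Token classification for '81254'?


Pattern: digits only
Type: INTEGER_LITERAL


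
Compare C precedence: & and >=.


'>=' is relational (level 7); '&' is bitwise AND (level 5)
Higher level binds tighter
'>=' has higher precedence than '&'


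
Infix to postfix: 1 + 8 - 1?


Left to right (same or higher precedence on left)
Postfix: 1 8 + 1 -


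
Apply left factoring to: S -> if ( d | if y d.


Common prefix: 'if'
Factored: S -> if S', S' -> ( d | y d


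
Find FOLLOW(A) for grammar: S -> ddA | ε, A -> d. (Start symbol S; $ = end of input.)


$ ∈ FOLLOW(S). For each A -> αBβ: add FIRST(β)\{ε} to FOLLOW(B); if β nullable, add FOLLOW(A).
FOLLOW(A) = {$}
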